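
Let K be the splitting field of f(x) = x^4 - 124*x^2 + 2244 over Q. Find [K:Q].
[K:Q] = 4

f factors as (x^2 - 22)(x^2 - 102); the splitting field is K = Q(sqrt(22), sqrt(102)). Since 22, 102, and 2244 are all non-squares in Q, the three subfields Q(sqrt(22)), Q(sqrt(102)), Q(sqrt(2244)) are distinct degree-2 extensions, so [K:Q] = 4 (Klein four Galois group).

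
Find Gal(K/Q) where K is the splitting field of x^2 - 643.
Gal(K/Q) = Z/2Z (cyclic of order 2)

x^2 - 643 is irreducible over Q since 643 is not a rational square. The splitting field Q(sqrt(643)) has degree 2 over Q, and its unique nontrivial automorphism is sqrt(643) ↦ -sqrt(643). Hence Gal(Q(sqrt(643))/Q) = Z/2Z.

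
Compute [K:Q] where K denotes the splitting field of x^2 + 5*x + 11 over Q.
[K:Q] = 2

The discriminant of x^2 + (5)*x + (11) is b^2 - 4c = 25 - (44) = -19. Since -19 is not a perfect square in Q, the polynomial is irreducible over Q. Its two roots generate a degree-2 extension, so [K:Q] = 2.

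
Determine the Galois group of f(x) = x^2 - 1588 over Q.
Gal(K/Q) = Z/2Z (cyclic of order 2)

x^2 - 1588 is irreducible over Q since 1588 is not a rational square. The splitting field Q(sqrt(1588)) has degree 2 over Q, and its unique nontrivial automorphism is sqrt(1588) ↦ -sqrt(1588). Hence Gal(Q(sqrt(1588))/Q) = Z/2Z.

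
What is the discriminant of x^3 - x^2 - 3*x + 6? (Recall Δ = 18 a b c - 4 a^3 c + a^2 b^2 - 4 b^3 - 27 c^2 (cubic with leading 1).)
Δ = -507

For x^3 + a x^2 + b x + c the discriminant is Δ = 18 a b c - 4 a^3 c + a^2 b^2 - 4 b^3 - 27 c^2.
Plug a = -1, b = -3, c = 6:
  18*(-1)*(-3)*(6) - 4*(-1)^3*(6) + (-1)^2*(-3)^2 - 4*(-3)^3 - 27*(6)^2
  = 324 + (24) + 9 + (108) + (-972)
  = -507.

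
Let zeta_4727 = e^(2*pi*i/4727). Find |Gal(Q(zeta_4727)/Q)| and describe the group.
|Gal(Q(zeta_4727)/Q)| = phi(4727) = 4536; group ≅ (Z/4727Z)^* ≅ Z/28Z × Z/162Z

The n-th cyclotomic polynomial Φ_4727(x) is the minimal polynomial of zeta_4727 over Q and has degree phi(4727) = 4536. So Q(zeta_4727) is a degree-4536 Galois extension with Galois group (Z/4727Z)^*. By CRT, (Z/4727Z)^* ≅ (Z/29Z)^* × (Z/163Z)^*. Each prime-power unit group is (Z/29Z)^* ≅ Z/28Z; (Z/163Z)^* ≅ Z/162Z. Hence Gal(Q(zeta_4727)/Q) ≅ Z/28Z × Z/162Z.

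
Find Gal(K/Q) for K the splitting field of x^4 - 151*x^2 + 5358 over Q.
Gal(K/Q) = V_4 (Klein four-group, Z/2Z × Z/2Z)

f factors as (x^2 - 57)(x^2 - 94), so the splitting field is K = Q(sqrt(57), sqrt(94)). The elements 57, 94, 5358 are all non-squares in Q, so sqrt(57) and sqrt(94) generate independent quadratic extensions. Thus [K:Q] = 4 and Gal(K/Q) is generated by the two order-2 automorphisms sqrt(57) ↦ -sqrt(57) and sqrt(94) ↦ -sqrt(94), giving V_4.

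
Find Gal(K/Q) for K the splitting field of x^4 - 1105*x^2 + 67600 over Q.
Gal(K/Q) = Z/2Z (cyclic of order 2)

f factors as (x^2 - 1040)(x^2 - 65), so the splitting field is K = Q(sqrt(1040), sqrt(65)). The squarefree part of 1040 is 65 and the squarefree part of 65 is also 65, so sqrt(1040) and sqrt(65) are both rational multiples of sqrt(65). Hence Q(sqrt(1040)) = Q(sqrt(65)) = Q(sqrt(65)), and the splitting field collapses to a single degree-2 extension with Galois group Z/2Z.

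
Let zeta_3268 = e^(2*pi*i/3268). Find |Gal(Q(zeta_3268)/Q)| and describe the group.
|Gal(Q(zeta_3268)/Q)| = phi(3268) = 1512; group ≅ (Z/3268Z)^* ≅ Z/2Z × Z/18Z × Z/42Z

The n-th cyclotomic polynomial Φ_3268(x) is the minimal polynomial of zeta_3268 over Q and has degree phi(3268) = 1512. So Q(zeta_3268) is a degree-1512 Galois extension with Galois group (Z/3268Z)^*. By CRT, (Z/3268Z)^* ≅ (Z/4Z)^* × (Z/19Z)^* × (Z/43Z)^*. Each prime-power unit group is (Z/4Z)^* ≅ Z/2Z; (Z/19Z)^* ≅ Z/18Z; (Z/43Z)^* ≅ Z/42Z. Hence Gal(Q(zeta_3268)/Q) ≅ Z/2Z × Z/18Z × Z/42Z.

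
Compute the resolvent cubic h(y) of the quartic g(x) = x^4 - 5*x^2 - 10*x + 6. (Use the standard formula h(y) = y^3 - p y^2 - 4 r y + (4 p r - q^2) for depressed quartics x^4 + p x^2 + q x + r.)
h(y) = y^3 + 5*y^2 - 24*y - 220

Identify coefficients: p = -5, q = -10, r = 6.
Plug into h(y) = y^3 - p y^2 - 4 r y + (4 p r - q^2):
  h(y) = y^3 - (-5) y^2 - 4*(6) y + (4*(-5)*(6) - (-10)^2)
       = y^3 + (5) y^2 + (-24) y + (-220).
Simplifying: h(y) = y^3 + 5*y^2 - 24*y - 220.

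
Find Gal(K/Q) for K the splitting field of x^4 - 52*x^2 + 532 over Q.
Gal(K/Q) = V_4 (Klein four-group, Z/2Z × Z/2Z)

f factors as (x^2 - 14)(x^2 - 38), so the splitting field is K = Q(sqrt(14), sqrt(38)). The elements 14, 38, 532 are all non-squares in Q, so sqrt(14) and sqrt(38) generate independent quadratic extensions. Thus [K:Q] = 4 and Gal(K/Q) is generated by the two order-2 automorphisms sqrt(14) ↦ -sqrt(14) and sqrt(38) ↦ -sqrt(38), giving V_4.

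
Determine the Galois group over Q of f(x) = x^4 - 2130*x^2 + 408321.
Gal(K/Q) = Z/2Z (cyclic of order 2)

f factors as (x^2 - 213)(x^2 - 1917), so the splitting field is K = Q(sqrt(213), sqrt(1917)). The squarefree part of 213 is 213 and the squarefree part of 1917 is also 213, so sqrt(213) and sqrt(1917) are both rational multiples of sqrt(213). Hence Q(sqrt(213)) = Q(sqrt(1917)) = Q(sqrt(213)), and the splitting field collapses to a single degree-2 extension with Galois group Z/2Z.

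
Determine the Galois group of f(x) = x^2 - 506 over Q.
Gal(K/Q) = Z/2Z (cyclic of order 2)

x^2 - 506 is irreducible over Q since 506 is not a rational square. The splitting field Q(sqrt(506)) has degree 2 over Q, and its unique nontrivial automorphism is sqrt(506) ↦ -sqrt(506). Hence Gal(Q(sqrt(506))/Q) = Z/2Z.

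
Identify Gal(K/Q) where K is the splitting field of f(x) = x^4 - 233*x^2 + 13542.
Gal(K/Q) = V_4 (Klein four-group, Z/2Z × Z/2Z)

f factors as (x^2 - 111)(x^2 - 122), so the splitting field is K = Q(sqrt(111), sqrt(122)). The elements 111, 122, 13542 are all non-squares in Q, so sqrt(111) and sqrt(122) generate independent quadratic extensions. Thus [K:Q] = 4 and Gal(K/Q) is generated by the two order-2 automorphisms sqrt(111) ↦ -sqrt(111) and sqrt(122) ↦ -sqrt(122), giving V_4.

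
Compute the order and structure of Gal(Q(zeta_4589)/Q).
|Gal(Q(zeta_4589)/Q)| = phi(4589) = 4224; group ≅ (Z/4589Z)^* ≅ Z/12Z × Z/352Z

The n-th cyclotomic polynomial Φ_4589(x) is the minimal polynomial of zeta_4589 over Q and has degree phi(4589) = 4224. So Q(zeta_4589) is a degree-4224 Galois extension with Galois group (Z/4589Z)^*. By CRT, (Z/4589Z)^* ≅ (Z/13Z)^* × (Z/353Z)^*. Each prime-power unit group is (Z/13Z)^* ≅ Z/12Z; (Z/353Z)^* ≅ Z/352Z. Hence Gal(Q(zeta_4589)/Q) ≅ Z/12Z × Z/352Z.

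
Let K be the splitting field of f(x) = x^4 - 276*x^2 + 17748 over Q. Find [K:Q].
[K:Q] = 4

f factors as (x^2 - 174)(x^2 - 102); the splitting field is K = Q(sqrt(174), sqrt(102)). Since 174, 102, and 17748 are all non-squares in Q, the three subfields Q(sqrt(174)), Q(sqrt(102)), Q(sqrt(17748)) are distinct degree-2 extensions, so [K:Q] = 4 (Klein four Galois group).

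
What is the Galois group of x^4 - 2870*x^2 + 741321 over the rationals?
Gal(K/Q) = Z/2Z (cyclic of order 2)

f factors as (x^2 - 287)(x^2 - 2583), so the splitting field is K = Q(sqrt(287), sqrt(2583)). The squarefree part of 287 is 287 and the squarefree part of 2583 is also 287, so sqrt(287) and sqrt(2583) are both rational multiples of sqrt(287). Hence Q(sqrt(287)) = Q(sqrt(2583)) = Q(sqrt(287)), and the splitting field collapses to a single degree-2 extension with Galois group Z/2Z.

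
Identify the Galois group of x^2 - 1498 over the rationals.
Gal(K/Q) = Z/2Z (cyclic of order 2)

x^2 - 1498 is irreducible over Q since 1498 is not a rational square. The splitting field Q(sqrt(1498)) has degree 2 over Q, and its unique nontrivial automorphism is sqrt(1498) ↦ -sqrt(1498). Hence Gal(Q(sqrt(1498))/Q) = Z/2Z.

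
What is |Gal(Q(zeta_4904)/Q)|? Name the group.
|Gal(Q(zeta_4904)/Q)| = phi(4904) = 2448; group ≅ (Z/4904Z)^* ≅ Z/2Z × Z/2Z × Z/612Z

The n-th cyclotomic polynomial Φ_4904(x) is the minimal polynomial of zeta_4904 over Q and has degree phi(4904) = 2448. So Q(zeta_4904) is a degree-2448 Galois extension with Galois group (Z/4904Z)^*. By CRT, (Z/4904Z)^* ≅ (Z/8Z)^* × (Z/613Z)^*. Each prime-power unit group is (Z/8Z)^* ≅ Z/2Z × Z/2Z; (Z/613Z)^* ≅ Z/612Z. Hence Gal(Q(zeta_4904)/Q) ≅ Z/2Z × Z/2Z × Z/612Z.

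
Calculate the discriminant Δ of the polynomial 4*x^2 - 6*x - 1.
Δ = 52

For a quadratic a x^2 + b x + c the discriminant is Δ = b^2 - 4ac = (-6)^2 - 4*(4)*(-1) = 36 - (-16) = 52.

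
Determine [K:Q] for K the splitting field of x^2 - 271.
[K:Q] = 2

The polynomial x^2 - 271 is irreducible over Q since 271 is not a perfect square. Its splitting field is Q(sqrt(271)), which has degree 2 over Q.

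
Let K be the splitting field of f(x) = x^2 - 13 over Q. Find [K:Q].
[K:Q] = 2

The discriminant of x^2 + (0)*x + (-13) is b^2 - 4c = 0 - (-52) = 52. Since 52 is not a perfect square in Q, the polynomial is irreducible over Q. Its two roots generate a degree-2 extension, so [K:Q] = 2.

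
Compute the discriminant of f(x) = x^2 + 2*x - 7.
Δ = 32

For a quadratic a x^2 + b x + c the discriminant is Δ = b^2 - 4ac = (2)^2 - 4*(1)*(-7) = 4 - (-28) = 32.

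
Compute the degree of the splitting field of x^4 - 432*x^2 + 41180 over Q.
[K:Q] = 4

f factors as (x^2 - 142)(x^2 - 290); the splitting field is K = Q(sqrt(142), sqrt(290)). Since 142, 290, and 41180 are all non-squares in Q, the three subfields Q(sqrt(142)), Q(sqrt(290)), Q(sqrt(41180)) are distinct degree-2 extensions, so [K:Q] = 4 (Klein four Galois group).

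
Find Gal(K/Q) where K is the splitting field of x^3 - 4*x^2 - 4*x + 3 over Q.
Gal(K/Q) = S_3 (symmetric group of order 6)

Compute the discriminant of x^3 + (-4)*x^2 + (-4)*x + (3): Δ = 1901. Since Δ is not a rational square, the Galois group is not contained in A_3; it must be the full S_3 (irreducibility of the cubic rules out anything smaller).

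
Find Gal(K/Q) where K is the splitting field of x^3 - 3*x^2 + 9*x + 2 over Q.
Gal(K/Q) = S_3 (symmetric group of order 6)

Compute the discriminant of x^3 + (-3)*x^2 + (9)*x + (2): Δ = -3051. Since Δ is not a rational square, the Galois group is not contained in A_3; it must be the full S_3 (irreducibility of the cubic rules out anything smaller).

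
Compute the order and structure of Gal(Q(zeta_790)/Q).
|Gal(Q(zeta_790)/Q)| = phi(790) = 312; group ≅ (Z/790Z)^* ≅ Z/4Z × Z/78Z

The n-th cyclotomic polynomial Φ_790(x) is the minimal polynomial of zeta_790 over Q and has degree phi(790) = 312. So Q(zeta_790) is a degree-312 Galois extension with Galois group (Z/790Z)^*. By CRT, (Z/790Z)^* ≅ (Z/2Z)^* × (Z/5Z)^* × (Z/79Z)^*. Each prime-power unit group is (Z/2Z)^* ≅ trivial group (order 1); (Z/5Z)^* ≅ Z/4Z; (Z/79Z)^* ≅ Z/78Z. Hence Gal(Q(zeta_790)/Q) ≅ Z/4Z × Z/78Z.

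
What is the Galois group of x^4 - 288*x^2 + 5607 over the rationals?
Gal(K/Q) = V_4 (Klein four-group, Z/2Z × Z/2Z)

f factors as (x^2 - 21)(x^2 - 267), so the splitting field is K = Q(sqrt(21), sqrt(267)). The elements 21, 267, 5607 are all non-squares in Q, so sqrt(21) and sqrt(267) generate independent quadratic extensions. Thus [K:Q] = 4 and Gal(K/Q) is generated by the two order-2 automorphisms sqrt(21) ↦ -sqrt(21) and sqrt(267) ↦ -sqrt(267), giving V_4.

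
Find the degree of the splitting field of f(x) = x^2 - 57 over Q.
[K:Q] = 2

The polynomial x^2 - 57 is irreducible over Q since 57 is not a perfect square. Its splitting field is Q(sqrt(57)), which has degree 2 over Q.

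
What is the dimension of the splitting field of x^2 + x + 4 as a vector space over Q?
[K:Q] = 2

The discriminant of x^2 + (1)*x + (4) is b^2 - 4c = 1 - (16) = -15. Since -15 is not a perfect square in Q, the polynomial is irreducible over Q. Its two roots generate a degree-2 extension, so [K:Q] = 2.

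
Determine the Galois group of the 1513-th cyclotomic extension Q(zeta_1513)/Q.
|Gal(Q(zeta_1513)/Q)| = phi(1513) = 1408; group ≅ (Z/1513Z)^* ≅ Z/16Z × Z/88Z

The n-th cyclotomic polynomial Φ_1513(x) is the minimal polynomial of zeta_1513 over Q and has degree phi(1513) = 1408. So Q(zeta_1513) is a degree-1408 Galois extension with Galois group (Z/1513Z)^*. By CRT, (Z/1513Z)^* ≅ (Z/17Z)^* × (Z/89Z)^*. Each prime-power unit group is (Z/17Z)^* ≅ Z/16Z; (Z/89Z)^* ≅ Z/88Z. Hence Gal(Q(zeta_1513)/Q) ≅ Z/16Z × Z/88Z.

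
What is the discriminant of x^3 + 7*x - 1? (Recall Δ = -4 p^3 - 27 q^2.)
Δ = -1399

For a depressed cubic x^3 + p x + q the discriminant is Δ = -4 p^3 - 27 q^2 = -4*(7)^3 - 27*(-1)^2 = -1372 - 27 = -1399.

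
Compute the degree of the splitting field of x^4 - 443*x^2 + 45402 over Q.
[K:Q] = 4

f factors as (x^2 - 161)(x^2 - 282); the splitting field is K = Q(sqrt(161), sqrt(282)). Since 161, 282, and 45402 are all non-squares in Q, the three subfields Q(sqrt(161)), Q(sqrt(282)), Q(sqrt(45402)) are distinct degree-2 extensions, so [K:Q] = 4 (Klein four Galois group).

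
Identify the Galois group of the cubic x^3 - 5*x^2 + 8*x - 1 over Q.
Gal(K/Q) = S_3 (symmetric group of order 6)

Compute the discriminant of x^3 + (-5)*x^2 + (8)*x + (-1): Δ = -255. Since Δ is not a rational square, the Galois group is not contained in A_3; it must be the full S_3 (irreducibility of the cubic rules out anything smaller).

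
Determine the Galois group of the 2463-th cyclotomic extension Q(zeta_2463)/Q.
|Gal(Q(zeta_2463)/Q)| = phi(2463) = 1640; group ≅ (Z/2463Z)^* ≅ Z/2Z × Z/820Z

The n-th cyclotomic polynomial Φ_2463(x) is the minimal polynomial of zeta_2463 over Q and has degree phi(2463) = 1640. So Q(zeta_2463) is a degree-1640 Galois extension with Galois group (Z/2463Z)^*. By CRT, (Z/2463Z)^* ≅ (Z/3Z)^* × (Z/821Z)^*. Each prime-power unit group is (Z/3Z)^* ≅ Z/2Z; (Z/821Z)^* ≅ Z/820Z. Hence Gal(Q(zeta_2463)/Q) ≅ Z/2Z × Z/820Z.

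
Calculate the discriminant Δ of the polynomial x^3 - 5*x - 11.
Δ = -2767

For a depressed cubic x^3 + p x + q the discriminant is Δ = -4 p^3 - 27 q^2 = -4*(-5)^3 - 27*(-11)^2 = 500 - 3267 = -2767.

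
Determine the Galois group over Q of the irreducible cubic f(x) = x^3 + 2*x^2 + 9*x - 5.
Gal(K/Q) = S_3 (symmetric group of order 6)

Compute the discriminant of x^3 + (2)*x^2 + (9)*x + (-5): Δ = -4727. Since Δ is not a rational square, the Galois group is not contained in A_3; it must be the full S_3 (irreducibility of the cubic rules out anything smaller).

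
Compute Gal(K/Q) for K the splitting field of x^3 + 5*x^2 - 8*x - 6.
Gal(K/Q) = S_3 (symmetric group of order 6)

Compute the discriminant of x^3 + (5)*x^2 + (-8)*x + (-6): Δ = 9996. Since Δ is not a rational square, the Galois group is not contained in A_3; it must be the full S_3 (irreducibility of the cubic rules out anything smaller).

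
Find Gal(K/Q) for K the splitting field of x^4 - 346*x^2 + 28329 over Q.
Gal(K/Q) = V_4 (Klein four-group, Z/2Z × Z/2Z)

f factors as (x^2 - 133)(x^2 - 213), so the splitting field is K = Q(sqrt(133), sqrt(213)). The elements 133, 213, 28329 are all non-squares in Q, so sqrt(133) and sqrt(213) generate independent quadratic extensions. Thus [K:Q] = 4 and Gal(K/Q) is generated by the two order-2 automorphisms sqrt(133) ↦ -sqrt(133) and sqrt(213) ↦ -sqrt(213), giving V_4.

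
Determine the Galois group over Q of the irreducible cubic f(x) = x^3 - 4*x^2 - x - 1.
Gal(K/Q) = S_3 (symmetric group of order 6)

Compute the discriminant of x^3 + (-4)*x^2 + (-1)*x + (-1): Δ = -335. Since Δ is not a rational square, the Galois group is not contained in A_3; it must be the full S_3 (irreducibility of the cubic rules out anything smaller).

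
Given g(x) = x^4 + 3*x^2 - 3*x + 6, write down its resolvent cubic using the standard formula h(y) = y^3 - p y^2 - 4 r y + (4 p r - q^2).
h(y) = y^3 - 3*y^2 - 24*y + 63

Identify coefficients: p = 3, q = -3, r = 6.
Plug into h(y) = y^3 - p y^2 - 4 r y + (4 p r - q^2):
  h(y) = y^3 - (3) y^2 - 4*(6) y + (4*(3)*(6) - (-3)^2)
       = y^3 + (-3) y^2 + (-24) y + (63).
Simplifying: h(y) = y^3 - 3*y^2 - 24*y + 63.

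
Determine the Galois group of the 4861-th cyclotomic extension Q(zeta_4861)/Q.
|Gal(Q(zeta_4861)/Q)| = phi(4861) = 4860; group ≅ (Z/4861Z)^* ≅ Z/4860Z

The n-th cyclotomic polynomial Φ_4861(x) is the minimal polynomial of zeta_4861 over Q and has degree phi(4861) = 4860. So Q(zeta_4861) is a degree-4860 Galois extension with Galois group (Z/4861Z)^*. (Z/4861Z)^* is cyclic since 4861 is an odd prime power (or 4). Hence Gal(Q(zeta_4861)/Q) ≅ Z/4860Z.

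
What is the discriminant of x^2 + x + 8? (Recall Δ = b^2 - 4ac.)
Δ = -31

For a quadratic a x^2 + b x + c the discriminant is Δ = b^2 - 4ac = (1)^2 - 4*(1)*(8) = 1 - (32) = -31.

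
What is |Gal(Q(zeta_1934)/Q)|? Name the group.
|Gal(Q(zeta_1934)/Q)| = phi(1934) = 966; group ≅ (Z/1934Z)^* ≅ Z/966Z

The n-th cyclotomic polynomial Φ_1934(x) is the minimal polynomial of zeta_1934 over Q and has degree phi(1934) = 966. So Q(zeta_1934) is a degree-966 Galois extension with Galois group (Z/1934Z)^*. By CRT, (Z/1934Z)^* ≅ (Z/2Z)^* × (Z/967Z)^*. Each prime-power unit group is (Z/2Z)^* ≅ trivial group (order 1); (Z/967Z)^* ≅ Z/966Z. Hence Gal(Q(zeta_1934)/Q) ≅ Z/966Z.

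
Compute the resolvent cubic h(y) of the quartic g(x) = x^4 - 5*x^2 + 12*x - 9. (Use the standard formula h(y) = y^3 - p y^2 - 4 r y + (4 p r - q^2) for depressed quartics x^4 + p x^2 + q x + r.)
h(y) = y^3 + 5*y^2 + 36*y + 36

Identify coefficients: p = -5, q = 12, r = -9.
Plug into h(y) = y^3 - p y^2 - 4 r y + (4 p r - q^2):
  h(y) = y^3 - (-5) y^2 - 4*(-9) y + (4*(-5)*(-9) - (12)^2)
       = y^3 + (5) y^2 + (36) y + (36).
Simplifying: h(y) = y^3 + 5*y^2 + 36*y + 36.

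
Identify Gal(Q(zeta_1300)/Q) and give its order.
|Gal(Q(zeta_1300)/Q)| = phi(1300) = 480; group ≅ (Z/1300Z)^* ≅ Z/2Z × Z/12Z × Z/20Z

The n-th cyclotomic polynomial Φ_1300(x) is the minimal polynomial of zeta_1300 over Q and has degree phi(1300) = 480. So Q(zeta_1300) is a degree-480 Galois extension with Galois group (Z/1300Z)^*. By CRT, (Z/1300Z)^* ≅ (Z/4Z)^* × (Z/25Z)^* × (Z/13Z)^*. Each prime-power unit group is (Z/4Z)^* ≅ Z/2Z; (Z/25Z)^* ≅ Z/20Z; (Z/13Z)^* ≅ Z/12Z. Hence Gal(Q(zeta_1300)/Q) ≅ Z/2Z × Z/12Z × Z/20Z.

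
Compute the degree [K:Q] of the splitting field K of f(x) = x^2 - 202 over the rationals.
[K:Q] = 2

The polynomial x^2 - 202 is irreducible over Q since 202 is not a perfect square. Its splitting field is Q(sqrt(202)), which has degree 2 over Q.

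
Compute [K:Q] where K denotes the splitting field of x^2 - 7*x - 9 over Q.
[K:Q] = 2

The discriminant of x^2 + (-7)*x + (-9) is b^2 - 4c = 49 - (-36) = 85. Since 85 is not a perfect square in Q, the polynomial is irreducible over Q. Its two roots generate a degree-2 extension, so [K:Q] = 2.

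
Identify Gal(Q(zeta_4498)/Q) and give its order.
|Gal(Q(zeta_4498)/Q)| = phi(4498) = 2064; group ≅ (Z/4498Z)^* ≅ Z/12Z × Z/172Z

The n-th cyclotomic polynomial Φ_4498(x) is the minimal polynomial of zeta_4498 over Q and has degree phi(4498) = 2064. So Q(zeta_4498) is a degree-2064 Galois extension with Galois group (Z/4498Z)^*. By CRT, (Z/4498Z)^* ≅ (Z/2Z)^* × (Z/13Z)^* × (Z/173Z)^*. Each prime-power unit group is (Z/2Z)^* ≅ trivial group (order 1); (Z/13Z)^* ≅ Z/12Z; (Z/173Z)^* ≅ Z/172Z. Hence Gal(Q(zeta_4498)/Q) ≅ Z/12Z × Z/172Z.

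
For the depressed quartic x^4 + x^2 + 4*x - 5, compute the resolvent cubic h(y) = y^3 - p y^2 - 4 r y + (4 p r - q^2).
h(y) = y^3 - y^2 + 20*y - 36

Identify coefficients: p = 1, q = 4, r = -5.
Plug into h(y) = y^3 - p y^2 - 4 r y + (4 p r - q^2):
  h(y) = y^3 - (1) y^2 - 4*(-5) y + (4*(1)*(-5) - (4)^2)
       = y^3 + (-1) y^2 + (20) y + (-36).
Simplifying: h(y) = y^3 - y^2 + 20*y - 36.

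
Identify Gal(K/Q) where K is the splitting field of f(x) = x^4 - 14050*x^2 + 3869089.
Gal(K/Q) = Z/2Z (cyclic of order 2)

f factors as (x^2 - 281)(x^2 - 13769), so the splitting field is K = Q(sqrt(281), sqrt(13769)). The squarefree part of 281 is 281 and the squarefree part of 13769 is also 281, so sqrt(281) and sqrt(13769) are both rational multiples of sqrt(281). Hence Q(sqrt(281)) = Q(sqrt(13769)) = Q(sqrt(281)), and the splitting field collapses to a single degree-2 extension with Galois group Z/2Z.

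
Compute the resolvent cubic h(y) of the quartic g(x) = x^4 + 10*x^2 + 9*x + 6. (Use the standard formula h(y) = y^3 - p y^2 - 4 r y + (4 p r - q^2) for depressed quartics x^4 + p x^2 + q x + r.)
h(y) = y^3 - 10*y^2 - 24*y + 159

Identify coefficients: p = 10, q = 9, r = 6.
Plug into h(y) = y^3 - p y^2 - 4 r y + (4 p r - q^2):
  h(y) = y^3 - (10) y^2 - 4*(6) y + (4*(10)*(6) - (9)^2)
       = y^3 + (-10) y^2 + (-24) y + (159).
Simplifying: h(y) = y^3 - 10*y^2 - 24*y + 159.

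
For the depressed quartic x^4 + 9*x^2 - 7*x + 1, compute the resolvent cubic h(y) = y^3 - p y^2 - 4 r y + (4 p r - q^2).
h(y) = y^3 - 9*y^2 - 4*y - 13

Identify coefficients: p = 9, q = -7, r = 1.
Plug into h(y) = y^3 - p y^2 - 4 r y + (4 p r - q^2):
  h(y) = y^3 - (9) y^2 - 4*(1) y + (4*(9)*(1) - (-7)^2)
       = y^3 + (-9) y^2 + (-4) y + (-13).
Simplifying: h(y) = y^3 - 9*y^2 - 4*y - 13.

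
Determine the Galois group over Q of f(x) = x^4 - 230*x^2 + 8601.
Gal(K/Q) = V_4 (Klein four-group, Z/2Z × Z/2Z)

f factors as (x^2 - 47)(x^2 - 183), so the splitting field is K = Q(sqrt(47), sqrt(183)). The elements 47, 183, 8601 are all non-squares in Q, so sqrt(47) and sqrt(183) generate independent quadratic extensions. Thus [K:Q] = 4 and Gal(K/Q) is generated by the two order-2 automorphisms sqrt(47) ↦ -sqrt(47) and sqrt(183) ↦ -sqrt(183), giving V_4.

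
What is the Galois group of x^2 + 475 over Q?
Gal(K/Q) = Z/2Z (cyclic of order 2)

x^2 + 475 is irreducible over Q since -475 is not a rational square. The splitting field Q(sqrt(-475)) has degree 2 over Q, and its unique nontrivial automorphism is sqrt(-475) ↦ -sqrt(-475). Hence Gal(Q(sqrt(-475))/Q) = Z/2Z.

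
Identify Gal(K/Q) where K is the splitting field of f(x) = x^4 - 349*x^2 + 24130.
Gal(K/Q) = V_4 (Klein four-group, Z/2Z × Z/2Z)

f factors as (x^2 - 254)(x^2 - 95), so the splitting field is K = Q(sqrt(254), sqrt(95)). The elements 254, 95, 24130 are all non-squares in Q, so sqrt(254) and sqrt(95) generate independent quadratic extensions. Thus [K:Q] = 4 and Gal(K/Q) is generated by the two order-2 automorphisms sqrt(254) ↦ -sqrt(254) and sqrt(95) ↦ -sqrt(95), giving V_4.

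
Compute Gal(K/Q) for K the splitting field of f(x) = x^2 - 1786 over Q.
Gal(K/Q) = Z/2Z (cyclic of order 2)

x^2 - 1786 is irreducible over Q since 1786 is not a rational square. The splitting field Q(sqrt(1786)) has degree 2 over Q, and its unique nontrivial automorphism is sqrt(1786) ↦ -sqrt(1786). Hence Gal(Q(sqrt(1786))/Q) = Z/2Z.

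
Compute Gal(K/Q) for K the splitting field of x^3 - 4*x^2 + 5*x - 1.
Gal(K/Q) = S_3 (symmetric group of order 6)

Compute the discriminant of x^3 + (-4)*x^2 + (5)*x + (-1): Δ = -23. Since Δ is not a rational square, the Galois group is not contained in A_3; it must be the full S_3 (irreducibility of the cubic rules out anything smaller).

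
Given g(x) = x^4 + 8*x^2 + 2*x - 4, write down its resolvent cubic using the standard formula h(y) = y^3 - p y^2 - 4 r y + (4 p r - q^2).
h(y) = y^3 - 8*y^2 + 16*y - 132

Identify coefficients: p = 8, q = 2, r = -4.
Plug into h(y) = y^3 - p y^2 - 4 r y + (4 p r - q^2):
  h(y) = y^3 - (8) y^2 - 4*(-4) y + (4*(8)*(-4) - (2)^2)
       = y^3 + (-8) y^2 + (16) y + (-132).
Simplifying: h(y) = y^3 - 8*y^2 + 16*y - 132.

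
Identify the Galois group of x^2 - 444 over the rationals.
Gal(K/Q) = Z/2Z (cyclic of order 2)

x^2 - 444 is irreducible over Q since 444 is not a rational square. The splitting field Q(sqrt(444)) has degree 2 over Q, and its unique nontrivial automorphism is sqrt(444) ↦ -sqrt(444). Hence Gal(Q(sqrt(444))/Q) = Z/2Z.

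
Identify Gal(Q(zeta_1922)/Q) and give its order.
|Gal(Q(zeta_1922)/Q)| = phi(1922) = 930; group ≅ (Z/1922Z)^* ≅ Z/930Z

The n-th cyclotomic polynomial Φ_1922(x) is the minimal polynomial of zeta_1922 over Q and has degree phi(1922) = 930. So Q(zeta_1922) is a degree-930 Galois extension with Galois group (Z/1922Z)^*. By CRT, (Z/1922Z)^* ≅ (Z/2Z)^* × (Z/961Z)^*. Each prime-power unit group is (Z/2Z)^* ≅ trivial group (order 1); (Z/961Z)^* ≅ Z/930Z. Hence Gal(Q(zeta_1922)/Q) ≅ Z/930Z.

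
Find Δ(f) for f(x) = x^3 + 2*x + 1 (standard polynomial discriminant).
Δ = -59

For a depressed cubic x^3 + p x + q the discriminant is Δ = -4 p^3 - 27 q^2 = -4*(2)^3 - 27*(1)^2 = -32 - 27 = -59.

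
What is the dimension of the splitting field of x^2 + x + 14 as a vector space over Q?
[K:Q] = 2

The discriminant of x^2 + (1)*x + (14) is b^2 - 4c = 1 - (56) = -55. Since -55 is not a perfect square in Q, the polynomial is irreducible over Q. Its two roots generate a degree-2 extension, so [K:Q] = 2.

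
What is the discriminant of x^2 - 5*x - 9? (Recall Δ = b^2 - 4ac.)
Δ = 61

For a quadratic a x^2 + b x + c the discriminant is Δ = b^2 - 4ac = (-5)^2 - 4*(1)*(-9) = 25 - (-36) = 61.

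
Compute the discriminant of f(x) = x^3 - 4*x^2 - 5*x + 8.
Δ = 4100

For x^3 + a x^2 + b x + c the discriminant is Δ = 18 a b c - 4 a^3 c + a^2 b^2 - 4 b^3 - 27 c^2.
Plug a = -4, b = -5, c = 8:
  18*(-4)*(-5)*(8) - 4*(-4)^3*(8) + (-4)^2*(-5)^2 - 4*(-5)^3 - 27*(8)^2
  = 2880 + (2048) + 400 + (500) + (-1728)
  = 4100.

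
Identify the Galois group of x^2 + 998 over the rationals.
Gal(K/Q) = Z/2Z (cyclic of order 2)

x^2 + 998 is irreducible over Q since -998 is not a rational square. The splitting field Q(sqrt(-998)) has degree 2 over Q, and its unique nontrivial automorphism is sqrt(-998) ↦ -sqrt(-998). Hence Gal(Q(sqrt(-998))/Q) = Z/2Z.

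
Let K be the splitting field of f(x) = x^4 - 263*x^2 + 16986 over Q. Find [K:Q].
[K:Q] = 4

f factors as (x^2 - 114)(x^2 - 149); the splitting field is K = Q(sqrt(114), sqrt(149)). Since 114, 149, and 16986 are all non-squares in Q, the three subfields Q(sqrt(114)), Q(sqrt(149)), Q(sqrt(16986)) are distinct degree-2 extensions, so [K:Q] = 4 (Klein four Galois group).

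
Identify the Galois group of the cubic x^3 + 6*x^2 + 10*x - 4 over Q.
Gal(K/Q) = S_3 (symmetric group of order 6)

Compute the discriminant of x^3 + (6)*x^2 + (10)*x + (-4): Δ = -1696. Since Δ is not a rational square, the Galois group is not contained in A_3; it must be the full S_3 (irreducibility of the cubic rules out anything smaller).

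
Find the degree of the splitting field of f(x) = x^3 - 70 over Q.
[K:Q] = 6

x^3 - 70 has one real root r = 70^(1/3) and two complex roots r*zeta_3, r*zeta_3^2 where zeta_3 = e^(2*pi*i/3). The splitting field is Q(r, zeta_3). [Q(r):Q] = 3 and [Q(zeta_3):Q] = 2 with gcd = 1, so [Q(r, zeta_3):Q] = 3 * 2 = 6.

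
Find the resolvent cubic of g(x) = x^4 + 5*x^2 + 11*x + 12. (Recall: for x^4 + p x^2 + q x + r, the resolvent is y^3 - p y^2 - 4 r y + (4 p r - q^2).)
h(y) = y^3 - 5*y^2 - 48*y + 119

Identify coefficients: p = 5, q = 11, r = 12.
Plug into h(y) = y^3 - p y^2 - 4 r y + (4 p r - q^2):
  h(y) = y^3 - (5) y^2 - 4*(12) y + (4*(5)*(12) - (11)^2)
       = y^3 + (-5) y^2 + (-48) y + (119).
Simplifying: h(y) = y^3 - 5*y^2 - 48*y + 119.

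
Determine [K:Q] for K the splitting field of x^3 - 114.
[K:Q] = 6

x^3 - 114 has one real root r = 114^(1/3) and two complex roots r*zeta_3, r*zeta_3^2 where zeta_3 = e^(2*pi*i/3). The splitting field is Q(r, zeta_3). [Q(r):Q] = 3 and [Q(zeta_3):Q] = 2 with gcd = 1, so [Q(r, zeta_3):Q] = 3 * 2 = 6.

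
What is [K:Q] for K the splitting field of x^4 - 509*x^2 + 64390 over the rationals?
[K:Q] = 4

f factors as (x^2 - 235)(x^2 - 274); the splitting field is K = Q(sqrt(235), sqrt(274)). Since 235, 274, and 64390 are all non-squares in Q, the three subfields Q(sqrt(235)), Q(sqrt(274)), Q(sqrt(64390)) are distinct degree-2 extensions, so [K:Q] = 4 (Klein four Galois group).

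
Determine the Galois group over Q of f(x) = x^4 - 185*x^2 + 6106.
Gal(K/Q) = V_4 (Klein four-group, Z/2Z × Z/2Z)

f factors as (x^2 - 43)(x^2 - 142), so the splitting field is K = Q(sqrt(43), sqrt(142)). The elements 43, 142, 6106 are all non-squares in Q, so sqrt(43) and sqrt(142) generate independent quadratic extensions. Thus [K:Q] = 4 and Gal(K/Q) is generated by the two order-2 automorphisms sqrt(43) ↦ -sqrt(43) and sqrt(142) ↦ -sqrt(142), giving V_4.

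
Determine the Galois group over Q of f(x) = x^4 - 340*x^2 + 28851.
Gal(K/Q) = V_4 (Klein four-group, Z/2Z × Z/2Z)

f factors as (x^2 - 177)(x^2 - 163), so the splitting field is K = Q(sqrt(177), sqrt(163)). The elements 177, 163, 28851 are all non-squares in Q, so sqrt(177) and sqrt(163) generate independent quadratic extensions. Thus [K:Q] = 4 and Gal(K/Q) is generated by the two order-2 automorphisms sqrt(177) ↦ -sqrt(177) and sqrt(163) ↦ -sqrt(163), giving V_4.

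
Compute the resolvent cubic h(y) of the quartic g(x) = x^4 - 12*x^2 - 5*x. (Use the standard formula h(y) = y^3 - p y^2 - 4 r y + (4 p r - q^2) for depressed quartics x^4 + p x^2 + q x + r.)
h(y) = y^3 + 12*y^2 - 25

Identify coefficients: p = -12, q = -5, r = 0.
Plug into h(y) = y^3 - p y^2 - 4 r y + (4 p r - q^2):
  h(y) = y^3 - (-12) y^2 - 4*(0) y + (4*(-12)*(0) - (-5)^2)
       = y^3 + (12) y^2 + (0) y + (-25).
Simplifying: h(y) = y^3 + 12*y^2 - 25.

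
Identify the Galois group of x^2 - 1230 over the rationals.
Gal(K/Q) = Z/2Z (cyclic of order 2)

x^2 - 1230 is irreducible over Q since 1230 is not a rational square. The splitting field Q(sqrt(1230)) has degree 2 over Q, and its unique nontrivial automorphism is sqrt(1230) ↦ -sqrt(1230). Hence Gal(Q(sqrt(1230))/Q) = Z/2Z.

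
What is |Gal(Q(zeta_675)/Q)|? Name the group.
|Gal(Q(zeta_675)/Q)| = phi(675) = 360; group ≅ (Z/675Z)^* ≅ Z/18Z × Z/20Z

The n-th cyclotomic polynomial Φ_675(x) is the minimal polynomial of zeta_675 over Q and has degree phi(675) = 360. So Q(zeta_675) is a degree-360 Galois extension with Galois group (Z/675Z)^*. By CRT, (Z/675Z)^* ≅ (Z/27Z)^* × (Z/25Z)^*. Each prime-power unit group is (Z/27Z)^* ≅ Z/18Z; (Z/25Z)^* ≅ Z/20Z. Hence Gal(Q(zeta_675)/Q) ≅ Z/18Z × Z/20Z.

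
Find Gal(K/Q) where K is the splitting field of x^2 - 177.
Gal(K/Q) = Z/2Z (cyclic of order 2)

x^2 - 177 is irreducible over Q since 177 is not a rational square. The splitting field Q(sqrt(177)) has degree 2 over Q, and its unique nontrivial automorphism is sqrt(177) ↦ -sqrt(177). Hence Gal(Q(sqrt(177))/Q) = Z/2Z.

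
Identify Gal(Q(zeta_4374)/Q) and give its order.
|Gal(Q(zeta_4374)/Q)| = phi(4374) = 1458; group ≅ (Z/4374Z)^* ≅ Z/1458Z

The n-th cyclotomic polynomial Φ_4374(x) is the minimal polynomial of zeta_4374 over Q and has degree phi(4374) = 1458. So Q(zeta_4374) is a degree-1458 Galois extension with Galois group (Z/4374Z)^*. By CRT, (Z/4374Z)^* ≅ (Z/2Z)^* × (Z/2187Z)^*. Each prime-power unit group is (Z/2Z)^* ≅ trivial group (order 1); (Z/2187Z)^* ≅ Z/1458Z. Hence Gal(Q(zeta_4374)/Q) ≅ Z/1458Z.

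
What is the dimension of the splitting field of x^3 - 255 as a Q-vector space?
[K:Q] = 6

x^3 - 255 has one real root r = 255^(1/3) and two complex roots r*zeta_3, r*zeta_3^2 where zeta_3 = e^(2*pi*i/3). The splitting field is Q(r, zeta_3). [Q(r):Q] = 3 and [Q(zeta_3):Q] = 2 with gcd = 1, so [Q(r, zeta_3):Q] = 3 * 2 = 6.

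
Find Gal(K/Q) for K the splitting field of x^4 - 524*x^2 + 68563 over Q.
Gal(K/Q) = V_4 (Klein four-group, Z/2Z × Z/2Z)

f factors as (x^2 - 253)(x^2 - 271), so the splitting field is K = Q(sqrt(253), sqrt(271)). The elements 253, 271, 68563 are all non-squares in Q, so sqrt(253) and sqrt(271) generate independent quadratic extensions. Thus [K:Q] = 4 and Gal(K/Q) is generated by the two order-2 automorphisms sqrt(253) ↦ -sqrt(253) and sqrt(271) ↦ -sqrt(271), giving V_4.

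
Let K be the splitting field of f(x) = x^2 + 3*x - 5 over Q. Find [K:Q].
[K:Q] = 2

The discriminant of x^2 + (3)*x + (-5) is b^2 - 4c = 9 - (-20) = 29. Since 29 is not a perfect square in Q, the polynomial is irreducible over Q. Its two roots generate a degree-2 extension, so [K:Q] = 2.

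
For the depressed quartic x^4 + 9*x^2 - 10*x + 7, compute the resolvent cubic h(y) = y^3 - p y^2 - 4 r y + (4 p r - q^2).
h(y) = y^3 - 9*y^2 - 28*y + 152

Identify coefficients: p = 9, q = -10, r = 7.
Plug into h(y) = y^3 - p y^2 - 4 r y + (4 p r - q^2):
  h(y) = y^3 - (9) y^2 - 4*(7) y + (4*(9)*(7) - (-10)^2)
       = y^3 + (-9) y^2 + (-28) y + (152).
Simplifying: h(y) = y^3 - 9*y^2 - 28*y + 152.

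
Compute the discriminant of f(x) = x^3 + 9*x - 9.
Δ = -5103

For a depressed cubic x^3 + p x + q the discriminant is Δ = -4 p^3 - 27 q^2 = -4*(9)^3 - 27*(-9)^2 = -2916 - 2187 = -5103.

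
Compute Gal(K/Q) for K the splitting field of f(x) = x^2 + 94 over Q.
Gal(K/Q) = Z/2Z (cyclic of order 2)

x^2 + 94 is irreducible over Q since -94 is not a rational square. The splitting field Q(sqrt(-94)) has degree 2 over Q, and its unique nontrivial automorphism is sqrt(-94) ↦ -sqrt(-94). Hence Gal(Q(sqrt(-94))/Q) = Z/2Z.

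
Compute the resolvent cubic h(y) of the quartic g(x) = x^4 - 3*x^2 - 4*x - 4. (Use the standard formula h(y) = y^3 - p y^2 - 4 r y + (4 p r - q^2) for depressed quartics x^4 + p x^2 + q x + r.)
h(y) = y^3 + 3*y^2 + 16*y + 32

Identify coefficients: p = -3, q = -4, r = -4.
Plug into h(y) = y^3 - p y^2 - 4 r y + (4 p r - q^2):
  h(y) = y^3 - (-3) y^2 - 4*(-4) y + (4*(-3)*(-4) - (-4)^2)
       = y^3 + (3) y^2 + (16) y + (32).
Simplifying: h(y) = y^3 + 3*y^2 + 16*y + 32.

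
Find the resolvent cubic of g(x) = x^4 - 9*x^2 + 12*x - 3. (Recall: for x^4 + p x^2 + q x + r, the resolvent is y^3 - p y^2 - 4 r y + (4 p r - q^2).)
h(y) = y^3 + 9*y^2 + 12*y - 36

Identify coefficients: p = -9, q = 12, r = -3.
Plug into h(y) = y^3 - p y^2 - 4 r y + (4 p r - q^2):
  h(y) = y^3 - (-9) y^2 - 4*(-3) y + (4*(-9)*(-3) - (12)^2)
       = y^3 + (9) y^2 + (12) y + (-36).
Simplifying: h(y) = y^3 + 9*y^2 + 12*y - 36.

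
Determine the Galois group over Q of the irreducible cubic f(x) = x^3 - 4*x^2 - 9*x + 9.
Gal(K/Q) = S_3 (symmetric group of order 6)

Compute the discriminant of x^3 + (-4)*x^2 + (-9)*x + (9): Δ = 10161. Since Δ is not a rational square, the Galois group is not contained in A_3; it must be the full S_3 (irreducibility of the cubic rules out anything smaller).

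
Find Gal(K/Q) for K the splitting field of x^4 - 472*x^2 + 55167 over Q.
Gal(K/Q) = V_4 (Klein four-group, Z/2Z × Z/2Z)

f factors as (x^2 - 213)(x^2 - 259), so the splitting field is K = Q(sqrt(213), sqrt(259)). The elements 213, 259, 55167 are all non-squares in Q, so sqrt(213) and sqrt(259) generate independent quadratic extensions. Thus [K:Q] = 4 and Gal(K/Q) is generated by the two order-2 automorphisms sqrt(213) ↦ -sqrt(213) and sqrt(259) ↦ -sqrt(259), giving V_4.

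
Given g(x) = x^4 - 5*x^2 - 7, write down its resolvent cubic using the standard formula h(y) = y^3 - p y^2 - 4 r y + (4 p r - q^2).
h(y) = y^3 + 5*y^2 + 28*y + 140

Identify coefficients: p = -5, q = 0, r = -7.
Plug into h(y) = y^3 - p y^2 - 4 r y + (4 p r - q^2):
  h(y) = y^3 - (-5) y^2 - 4*(-7) y + (4*(-5)*(-7) - (0)^2)
       = y^3 + (5) y^2 + (28) y + (140).
Simplifying: h(y) = y^3 + 5*y^2 + 28*y + 140.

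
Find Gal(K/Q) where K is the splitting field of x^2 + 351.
Gal(K/Q) = Z/2Z (cyclic of order 2)

x^2 + 351 is irreducible over Q since -351 is not a rational square. The splitting field Q(sqrt(-351)) has degree 2 over Q, and its unique nontrivial automorphism is sqrt(-351) ↦ -sqrt(-351). Hence Gal(Q(sqrt(-351))/Q) = Z/2Z.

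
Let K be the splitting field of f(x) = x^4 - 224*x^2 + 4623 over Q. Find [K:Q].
[K:Q] = 4

f factors as (x^2 - 23)(x^2 - 201); the splitting field is K = Q(sqrt(23), sqrt(201)). Since 23, 201, and 4623 are all non-squares in Q, the three subfields Q(sqrt(23)), Q(sqrt(201)), Q(sqrt(4623)) are distinct degree-2 extensions, so [K:Q] = 4 (Klein four Galois group).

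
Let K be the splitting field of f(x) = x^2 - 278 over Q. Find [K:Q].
[K:Q] = 2

The polynomial x^2 - 278 is irreducible over Q since 278 is not a perfect square. Its splitting field is Q(sqrt(278)), which has degree 2 over Q.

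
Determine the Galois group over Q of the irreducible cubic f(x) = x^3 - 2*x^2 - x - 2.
Gal(K/Q) = S_3 (symmetric group of order 6)

Compute the discriminant of x^3 + (-2)*x^2 + (-1)*x + (-2): Δ = -236. Since Δ is not a rational square, the Galois group is not contained in A_3; it must be the full S_3 (irreducibility of the cubic rules out anything smaller).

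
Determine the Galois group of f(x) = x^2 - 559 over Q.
Gal(K/Q) = Z/2Z (cyclic of order 2)

x^2 - 559 is irreducible over Q since 559 is not a rational square. The splitting field Q(sqrt(559)) has degree 2 over Q, and its unique nontrivial automorphism is sqrt(559) ↦ -sqrt(559). Hence Gal(Q(sqrt(559))/Q) = Z/2Z.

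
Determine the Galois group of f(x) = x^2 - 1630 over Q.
Gal(K/Q) = Z/2Z (cyclic of order 2)

x^2 - 1630 is irreducible over Q since 1630 is not a rational square. The splitting field Q(sqrt(1630)) has degree 2 over Q, and its unique nontrivial automorphism is sqrt(1630) ↦ -sqrt(1630). Hence Gal(Q(sqrt(1630))/Q) = Z/2Z.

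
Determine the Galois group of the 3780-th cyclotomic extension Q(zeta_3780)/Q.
|Gal(Q(zeta_3780)/Q)| = phi(3780) = 864; group ≅ (Z/3780Z)^* ≅ Z/2Z × Z/4Z × Z/6Z × Z/18Z

The n-th cyclotomic polynomial Φ_3780(x) is the minimal polynomial of zeta_3780 over Q and has degree phi(3780) = 864. So Q(zeta_3780) is a degree-864 Galois extension with Galois group (Z/3780Z)^*. By CRT, (Z/3780Z)^* ≅ (Z/4Z)^* × (Z/27Z)^* × (Z/5Z)^* × (Z/7Z)^*. Each prime-power unit group is (Z/4Z)^* ≅ Z/2Z; (Z/27Z)^* ≅ Z/18Z; (Z/5Z)^* ≅ Z/4Z; (Z/7Z)^* ≅ Z/6Z. Hence Gal(Q(zeta_3780)/Q) ≅ Z/2Z × Z/4Z × Z/6Z × Z/18Z.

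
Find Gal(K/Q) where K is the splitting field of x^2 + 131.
Gal(K/Q) = Z/2Z (cyclic of order 2)

x^2 + 131 is irreducible over Q since -131 is not a rational square. The splitting field Q(sqrt(-131)) has degree 2 over Q, and its unique nontrivial automorphism is sqrt(-131) ↦ -sqrt(-131). Hence Gal(Q(sqrt(-131))/Q) = Z/2Z.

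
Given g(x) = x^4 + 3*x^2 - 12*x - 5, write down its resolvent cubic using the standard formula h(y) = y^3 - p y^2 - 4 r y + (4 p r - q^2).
h(y) = y^3 - 3*y^2 + 20*y - 204

Identify coefficients: p = 3, q = -12, r = -5.
Plug into h(y) = y^3 - p y^2 - 4 r y + (4 p r - q^2):
  h(y) = y^3 - (3) y^2 - 4*(-5) y + (4*(3)*(-5) - (-12)^2)
       = y^3 + (-3) y^2 + (20) y + (-204).
Simplifying: h(y) = y^3 - 3*y^2 + 20*y - 204.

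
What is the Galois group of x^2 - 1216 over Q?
Gal(K/Q) = Z/2Z (cyclic of order 2)

x^2 - 1216 is irreducible over Q since 1216 is not a rational square. The splitting field Q(sqrt(1216)) has degree 2 over Q, and its unique nontrivial automorphism is sqrt(1216) ↦ -sqrt(1216). Hence Gal(Q(sqrt(1216))/Q) = Z/2Z.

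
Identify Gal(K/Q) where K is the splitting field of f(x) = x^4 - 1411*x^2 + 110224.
Gal(K/Q) = Z/2Z (cyclic of order 2)

f factors as (x^2 - 1328)(x^2 - 83), so the splitting field is K = Q(sqrt(1328), sqrt(83)). The squarefree part of 1328 is 83 and the squarefree part of 83 is also 83, so sqrt(1328) and sqrt(83) are both rational multiples of sqrt(83). Hence Q(sqrt(1328)) = Q(sqrt(83)) = Q(sqrt(83)), and the splitting field collapses to a single degree-2 extension with Galois group Z/2Z.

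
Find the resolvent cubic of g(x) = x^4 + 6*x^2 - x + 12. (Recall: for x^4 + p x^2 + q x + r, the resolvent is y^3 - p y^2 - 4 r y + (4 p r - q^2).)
h(y) = y^3 - 6*y^2 - 48*y + 287

Identify coefficients: p = 6, q = -1, r = 12.
Plug into h(y) = y^3 - p y^2 - 4 r y + (4 p r - q^2):
  h(y) = y^3 - (6) y^2 - 4*(12) y + (4*(6)*(12) - (-1)^2)
       = y^3 + (-6) y^2 + (-48) y + (287).
Simplifying: h(y) = y^3 - 6*y^2 - 48*y + 287.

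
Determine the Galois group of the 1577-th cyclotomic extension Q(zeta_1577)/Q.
|Gal(Q(zeta_1577)/Q)| = phi(1577) = 1476; group ≅ (Z/1577Z)^* ≅ Z/18Z × Z/82Z

The n-th cyclotomic polynomial Φ_1577(x) is the minimal polynomial of zeta_1577 over Q and has degree phi(1577) = 1476. So Q(zeta_1577) is a degree-1476 Galois extension with Galois group (Z/1577Z)^*. By CRT, (Z/1577Z)^* ≅ (Z/19Z)^* × (Z/83Z)^*. Each prime-power unit group is (Z/19Z)^* ≅ Z/18Z; (Z/83Z)^* ≅ Z/82Z. Hence Gal(Q(zeta_1577)/Q) ≅ Z/18Z × Z/82Z.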